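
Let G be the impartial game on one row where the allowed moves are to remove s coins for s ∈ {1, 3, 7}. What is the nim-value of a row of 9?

Compute g(0), g(1), … for moves {1, 3, 7}:
k:     0  1  2  3  4  5  6  7  8  9
g(k):  0  1  0  1  0  1  0  1  0  1
So g(9) = 1.

1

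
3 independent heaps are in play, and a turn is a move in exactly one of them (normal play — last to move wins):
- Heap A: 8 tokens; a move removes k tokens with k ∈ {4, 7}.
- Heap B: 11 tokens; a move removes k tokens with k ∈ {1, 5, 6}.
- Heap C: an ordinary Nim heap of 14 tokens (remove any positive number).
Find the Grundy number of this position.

For heap A, compute g(0), g(1), … with moves {4, 7}:
g(0) = mex{} = 0
g(1) = mex{} = 0
g(2) = mex{} = 0
g(3) = mex{} = 0
g(4) = mex{0} = 1
g(5) = mex{0} = 1
g(6) = mex{0} = 1
g(7) = mex{0} = 1
g(8) = mex{0,1} = 2
So g(8) = 2.
For heap B, compute g(0), g(1), … with moves {1, 5, 6}:
g(0) = mex{} = 0
g(1) = mex{0} = 1
g(2) = mex{1} = 0
g(3) = mex{0} = 1
g(4) = mex{1} = 0
g(5) = mex{0} = 1
g(6) = mex{0,1} = 2
g(7) = mex{0,1,2} = 3
g(8) = mex{0,1,3} = 2
g(9) = mex{0,1,2} = 3
g(10) = mex{0,1,3} = 2
g(11) = mex{1,2} = 0
So g(11) = 0.
Heap C is a plain Nim heap of size 14, so its Grundy value is 14.
The value of a disjunctive sum is the nim-sum of the parts.
Combined value = 2 ⊕ 0 ⊕ 14 = 12.

12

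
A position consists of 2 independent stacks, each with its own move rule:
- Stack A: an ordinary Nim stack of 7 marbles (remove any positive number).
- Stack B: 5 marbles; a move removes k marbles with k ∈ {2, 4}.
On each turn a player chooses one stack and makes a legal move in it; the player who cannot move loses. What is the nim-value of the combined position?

5

Stack A is a plain Nim stack of size 7, so its Grundy value is 7.
For stack B, compute g(0), g(1), … with moves {2, 4}:
k:     0  1  2  3  4  5
g(k):  0  0  1  1  2  2
So g(5) = 2.
The value of a disjunctive sum is the nim-sum of the parts.
Combined value = 7 ⊕ 2 = 5.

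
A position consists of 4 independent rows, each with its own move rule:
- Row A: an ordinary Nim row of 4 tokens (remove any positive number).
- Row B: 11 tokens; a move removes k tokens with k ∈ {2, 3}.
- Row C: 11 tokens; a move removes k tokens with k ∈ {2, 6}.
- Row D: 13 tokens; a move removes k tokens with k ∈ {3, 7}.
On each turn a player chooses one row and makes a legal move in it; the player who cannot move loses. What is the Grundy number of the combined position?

Row A is a plain Nim row of size 4, so its Grundy value is 4.
Build the Grundy sequence for row B with g(k) = mex{g(k−s) : s ∈ {2, 3}, s ≤ k}:
g(0) = mex{} = 0
g(1) = mex{} = 0
g(2) = mex{0} = 1
g(3) = mex{0} = 1
g(4) = mex{0,1} = 2
g(5) = mex{1} = 0
g(6) = mex{1,2} = 0
g(7) = mex{0,2} = 1
g(8) = mex{0} = 1
g(9) = mex{0,1} = 2
g(10) = mex{1} = 0
g(11) = mex{1,2} = 0
So g(11) = 0.
Grundy values for row C (subtraction set {2, 6}):
g(0) = mex{} = 0
g(1) = mex{} = 0
g(2) = mex{0} = 1
g(3) = mex{0} = 1
g(4) = mex{1} = 0
g(5) = mex{1} = 0
g(6) = mex{0} = 1
g(7) = mex{0} = 1
g(8) = mex{1} = 0
g(9) = mex{1} = 0
g(10) = mex{0} = 1
g(11) = mex{0} = 1
So g(11) = 1.
For row D, compute g(0), g(1), … with moves {3, 7}:
k:     0  1  2  3  4  5  6  7  8  9 10 11 12 13
g(k):  0  0  0  1  1  1  0  2  2  1  0  0  0  1
So g(13) = 1.
By the Sprague-Grundy theorem, the Grundy value of a sum of independent games is the XOR of the component values.
Combined value = 4 XOR 0 XOR 1 XOR 1 = 4.

4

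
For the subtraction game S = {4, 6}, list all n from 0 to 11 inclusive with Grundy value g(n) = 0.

0, 1, 2, 3, 10, 11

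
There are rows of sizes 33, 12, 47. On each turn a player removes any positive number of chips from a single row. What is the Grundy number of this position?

Nim-sum: 33 ^ 12 ^ 47 = 2.

2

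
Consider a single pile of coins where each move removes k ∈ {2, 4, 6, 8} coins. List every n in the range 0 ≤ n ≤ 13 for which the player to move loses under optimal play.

0, 1, 10, 11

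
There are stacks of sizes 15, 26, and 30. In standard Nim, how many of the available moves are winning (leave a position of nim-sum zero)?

3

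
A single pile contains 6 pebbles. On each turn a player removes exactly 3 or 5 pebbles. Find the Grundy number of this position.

2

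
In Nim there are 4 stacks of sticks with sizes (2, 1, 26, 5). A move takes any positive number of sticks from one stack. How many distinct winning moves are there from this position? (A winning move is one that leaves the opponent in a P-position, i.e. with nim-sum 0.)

Bitwise XOR of the heap sizes:
  00010  (2)
  00001  (1)
  11010  (26)
  00101  (5)
  -----
  11100  (28)
The overall nim-sum is X = 28. A stack of size p has a winning move iff p XOR X < p (reduce it to p XOR X).
  2: 2 XOR 28 = 30 ≥ 2 — no move.
  1: 1 XOR 28 = 29 ≥ 1 — no move.
  26: 26 XOR 28 = 6 < 26 — winning move (to 6).
  5: 5 XOR 28 = 25 ≥ 5 — no move.
That gives 1 winning move.

1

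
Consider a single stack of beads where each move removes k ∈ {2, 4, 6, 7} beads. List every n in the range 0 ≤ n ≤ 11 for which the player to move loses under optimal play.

Build the Grundy sequence with g(k) = mex{g(k−s) : s ∈ {2, 4, 6, 7}, s ≤ k}:
g(0) = mex{} = 0
g(1) = mex{} = 0
g(2) = mex{0} = 1
g(3) = mex{0} = 1
g(4) = mex{0,1} = 2
g(5) = mex{0,1} = 2
g(6) = mex{0,1,2} = 3
g(7) = mex{0,1,2} = 3
g(8) = mex{0,1,2,3} = 4
g(9) = mex{1,2,3} = 0
g(10) = mex{1,2,3,4} = 0
g(11) = mex{0,2,3} = 1
The P-positions (g = 0) in 0..11 are 0, 1, 9, 10.

0, 1, 9, 10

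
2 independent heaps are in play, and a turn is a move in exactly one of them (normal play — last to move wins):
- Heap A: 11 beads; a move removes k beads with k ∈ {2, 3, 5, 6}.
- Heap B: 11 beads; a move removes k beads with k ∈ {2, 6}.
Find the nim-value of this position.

For heap A, compute g(0), g(1), … with moves {2, 3, 5, 6}:
k:     0  1  2  3  4  5  6  7  8  9 10 11
g(k):  0  0  1  1  2  2  3  3  0  0  1  1
So g(11) = 1.
Grundy values for heap B (subtraction set {2, 6}):
g(0) = mex{} = 0
g(1) = mex{} = 0
g(2) = mex{0} = 1
g(3) = mex{0} = 1
g(4) = mex{1} = 0
g(5) = mex{1} = 0
g(6) = mex{0} = 1
g(7) = mex{0} = 1
g(8) = mex{1} = 0
g(9) = mex{1} = 0
g(10) = mex{0} = 1
g(11) = mex{0} = 1
So g(11) = 1.
By the Sprague-Grundy theorem, the Grundy value of a sum of independent games is the XOR of the component values.
Combined value = 1 ⊕ 1 = 0.

0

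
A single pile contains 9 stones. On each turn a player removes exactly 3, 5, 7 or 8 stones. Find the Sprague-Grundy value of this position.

Compute g(0), g(1), … for moves {3, 5, 7, 8}:
k:     0  1  2  3  4  5  6  7  8  9
g(k):  0  0  0  1  1  1  2  2  2  3
So g(9) = 3.

3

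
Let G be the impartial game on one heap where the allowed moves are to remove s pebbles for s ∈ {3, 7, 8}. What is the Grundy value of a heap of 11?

Compute g(0), g(1), … for moves {3, 7, 8}:
k:     0  1  2  3  4  5  6  7  8  9 10 11
g(k):  0  0  0  1  1  1  0  2  2  1  3  0
So g(11) = 0.

0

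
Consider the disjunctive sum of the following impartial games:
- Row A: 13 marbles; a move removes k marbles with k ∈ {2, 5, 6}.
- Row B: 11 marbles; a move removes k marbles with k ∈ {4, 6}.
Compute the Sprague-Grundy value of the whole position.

1

Build the Grundy sequence for row A with g(k) = mex{g(k−s) : s ∈ {2, 5, 6}, s ≤ k}:
g(0) = mex{} = 0
g(1) = mex{} = 0
g(2) = mex{0} = 1
g(3) = mex{0} = 1
g(4) = mex{1} = 0
g(5) = mex{0,1} = 2
g(6) = mex{0} = 1
g(7) = mex{0,1,2} = 3
g(8) = mex{1} = 0
g(9) = mex{0,1,3} = 2
g(10) = mex{0,2} = 1
g(11) = mex{1,2} = 0
g(12) = mex{1,3} = 0
g(13) = mex{0,3} = 1
So g(13) = 1.
Build the Grundy sequence for row B with g(k) = mex{g(k−s) : s ∈ {4, 6}, s ≤ k}:
k:     0  1  2  3  4  5  6  7  8  9 10 11
g(k):  0  0  0  0  1  1  1  1  2  2  0  0
So g(11) = 0.
By the Sprague-Grundy theorem, the Grundy value of a sum of independent games is the XOR of the component values.
Combined value = 1 XOR 0 = 1.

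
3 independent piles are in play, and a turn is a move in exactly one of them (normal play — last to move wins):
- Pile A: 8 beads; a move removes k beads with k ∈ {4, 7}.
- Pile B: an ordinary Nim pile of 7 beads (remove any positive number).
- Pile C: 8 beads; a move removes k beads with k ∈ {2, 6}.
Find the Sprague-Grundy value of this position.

Build the Grundy sequence for pile A with g(k) = mex{g(k−s) : s ∈ {4, 7}, s ≤ k}:
k:     0  1  2  3  4  5  6  7  8
g(k):  0  0  0  0  1  1  1  1  2
So g(8) = 2.
Pile B is a plain Nim pile of size 7, so its Grundy value is 7.
Build the Grundy sequence for pile C with g(k) = mex{g(k−s) : s ∈ {2, 6}, s ≤ k}:
k:     0  1  2  3  4  5  6  7  8
g(k):  0  0  1  1  0  0  1  1  0
So g(8) = 0.
The value of a disjunctive sum is the nim-sum of the parts.
Combined value = 2 ⊕ 7 ⊕ 0 = 5.

5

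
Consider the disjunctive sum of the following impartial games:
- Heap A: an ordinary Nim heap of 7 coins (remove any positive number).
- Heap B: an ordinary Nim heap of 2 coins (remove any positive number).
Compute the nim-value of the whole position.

Heap A is a plain Nim heap of size 7, so its Grundy value is 7.
Heap B is a plain Nim heap of size 2, so its Grundy value is 2.
By the Sprague-Grundy theorem, the Grundy value of a sum of independent games is the XOR of the component values.
Combined value = 7 ⊕ 2 = 5.

5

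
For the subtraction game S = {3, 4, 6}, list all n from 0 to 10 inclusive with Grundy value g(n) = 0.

0, 1, 2, 9, 10

Build the Grundy sequence with g(k) = mex{g(k−s) : s ∈ {3, 4, 6}, s ≤ k}:
g(0) = mex{} = 0
g(1) = mex{} = 0
g(2) = mex{} = 0
g(3) = mex{0} = 1
g(4) = mex{0} = 1
g(5) = mex{0} = 1
g(6) = mex{0,1} = 2
g(7) = mex{0,1} = 2
g(8) = mex{0,1} = 2
g(9) = mex{1,2} = 0
g(10) = mex{1,2} = 0
The P-positions (g = 0) in 0..10 are 0, 1, 2, 9, 10.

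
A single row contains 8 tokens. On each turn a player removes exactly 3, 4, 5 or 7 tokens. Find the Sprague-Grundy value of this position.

2

Grundy values for subtraction set {3, 4, 5, 7}:
g(0) = mex{} = 0
g(1) = mex{} = 0
g(2) = mex{} = 0
g(3) = mex{0} = 1
g(4) = mex{0} = 1
g(5) = mex{0} = 1
g(6) = mex{0,1} = 2
g(7) = mex{0,1} = 2
g(8) = mex{0,1} = 2
So g(8) = 2.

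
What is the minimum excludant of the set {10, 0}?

1

0 is in the set but 1 is not, so the mex is 1.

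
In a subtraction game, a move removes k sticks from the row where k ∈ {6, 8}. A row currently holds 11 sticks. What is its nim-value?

Compute g(0), g(1), … for moves {6, 8}:
k:     0  1  2  3  4  5  6  7  8  9 10 11
g(k):  0  0  0  0  0  0  1  1  1  1  1  1
So g(11) = 1.

1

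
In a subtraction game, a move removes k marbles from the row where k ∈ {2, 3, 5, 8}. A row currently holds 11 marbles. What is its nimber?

0

Build the Grundy sequence with g(k) = mex{g(k−s) : s ∈ {2, 3, 5, 8}, s ≤ k}:
g(0) = mex{} = 0
g(1) = mex{} = 0
g(2) = mex{0} = 1
g(3) = mex{0} = 1
g(4) = mex{0,1} = 2
g(5) = mex{0,1} = 2
g(6) = mex{0,1,2} = 3
g(7) = mex{1,2} = 0
g(8) = mex{0,1,2,3} = 4
g(9) = mex{0,2,3} = 1
g(10) = mex{0,1,2,4} = 3
g(11) = mex{1,3,4} = 0
So g(11) = 0.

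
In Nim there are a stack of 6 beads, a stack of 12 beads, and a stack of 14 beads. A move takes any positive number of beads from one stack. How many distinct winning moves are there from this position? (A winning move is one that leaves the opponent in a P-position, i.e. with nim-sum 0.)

3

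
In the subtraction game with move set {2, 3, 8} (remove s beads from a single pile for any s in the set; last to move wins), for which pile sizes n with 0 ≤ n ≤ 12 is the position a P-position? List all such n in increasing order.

0, 1, 5, 6, 10, 11

Grundy values for subtraction set {2, 3, 8}:
k:     0  1  2  3  4  5  6  7  8  9 10 11 12
g(k):  0  0  1  1  2  0  0  1  1  2  0  0  1
The P-positions (g = 0) in 0..12 are 0, 1, 5, 6, 10, 11.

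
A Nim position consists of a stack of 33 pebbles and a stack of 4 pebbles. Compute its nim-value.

Compute the nim-sum pairwise:
33 ^ 4 = 37

37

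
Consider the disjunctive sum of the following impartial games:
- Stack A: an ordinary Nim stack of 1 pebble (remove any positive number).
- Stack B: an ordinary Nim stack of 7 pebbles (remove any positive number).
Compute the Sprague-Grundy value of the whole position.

Stack A is a plain Nim stack of size 1, so its Grundy value is 1.
Stack B is a plain Nim stack of size 7, so its Grundy value is 7.
The value of a disjunctive sum is the nim-sum of the parts.
Combined value = 1 ⊕ 7 = 6.

6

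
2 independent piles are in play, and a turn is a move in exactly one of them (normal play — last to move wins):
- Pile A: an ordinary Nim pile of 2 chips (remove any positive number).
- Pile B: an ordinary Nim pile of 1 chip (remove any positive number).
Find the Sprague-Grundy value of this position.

3

Pile A is a plain Nim pile of size 2, so its Grundy value is 2.
Pile B is a plain Nim pile of size 1, so its Grundy value is 1.
By the Sprague-Grundy theorem, the Grundy value of a sum of independent games is the XOR of the component values.
Combined value = 2 XOR 1 = 3.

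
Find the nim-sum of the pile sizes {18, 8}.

Write each in binary and XOR column by column:
  10010  (18)
  01000  (8)
  -----
  11010  (26)

26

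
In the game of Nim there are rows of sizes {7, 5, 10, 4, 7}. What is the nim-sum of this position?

11

Nim-sum: 7 ^ 5 ^ 10 ^ 4 ^ 7 = 11.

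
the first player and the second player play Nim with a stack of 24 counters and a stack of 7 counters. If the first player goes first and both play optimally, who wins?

the first player wins

Compute the nim-sum pairwise:
24 ^ 7 = 31
The nim-sum is 31 ≠ 0, so this is an N-position: the player to move can win; the first player has a winning move.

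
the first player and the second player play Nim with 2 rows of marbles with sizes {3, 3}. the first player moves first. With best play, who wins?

the second player wins

Compute the nim-sum pairwise:
3 ^ 3 = 0
The nim-sum is 0, so this is a P-position: the player to move is in a losing position under optimal play; the first player is about to move from it and so loses — the second player wins.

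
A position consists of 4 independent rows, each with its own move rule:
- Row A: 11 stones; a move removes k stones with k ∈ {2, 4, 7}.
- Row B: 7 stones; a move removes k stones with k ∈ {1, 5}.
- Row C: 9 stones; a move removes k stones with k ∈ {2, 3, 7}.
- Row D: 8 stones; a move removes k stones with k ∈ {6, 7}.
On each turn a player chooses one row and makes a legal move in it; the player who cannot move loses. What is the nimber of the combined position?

Grundy values for row A (subtraction set {2, 4, 7}):
k:     0  1  2  3  4  5  6  7  8  9 10 11
g(k):  0  0  1  1  2  2  0  3  1  0  2  1
So g(11) = 1.
Grundy values for row B (subtraction set {1, 5}):
g(0) = mex{} = 0
g(1) = mex{0} = 1
g(2) = mex{1} = 0
g(3) = mex{0} = 1
g(4) = mex{1} = 0
g(5) = mex{0} = 1
g(6) = mex{1} = 0
g(7) = mex{0} = 1
So g(7) = 1.
Build the Grundy sequence for row C with g(k) = mex{g(k−s) : s ∈ {2, 3, 7}, s ≤ k}:
g(0) = mex{} = 0
g(1) = mex{} = 0
g(2) = mex{0} = 1
g(3) = mex{0} = 1
g(4) = mex{0,1} = 2
g(5) = mex{1} = 0
g(6) = mex{1,2} = 0
g(7) = mex{0,2} = 1
g(8) = mex{0} = 1
g(9) = mex{0,1} = 2
So g(9) = 2.
Build the Grundy sequence for row D with g(k) = mex{g(k−s) : s ∈ {6, 7}, s ≤ k}:
g(0) = mex{} = 0
g(1) = mex{} = 0
g(2) = mex{} = 0
g(3) = mex{} = 0
g(4) = mex{} = 0
g(5) = mex{} = 0
g(6) = mex{0} = 1
g(7) = mex{0} = 1
g(8) = mex{0} = 1
So g(8) = 1.
By the Sprague-Grundy theorem, the Grundy value of a sum of independent games is the XOR of the component values.
Combined value = 1 ⊕ 1 ⊕ 2 ⊕ 1 = 3.

3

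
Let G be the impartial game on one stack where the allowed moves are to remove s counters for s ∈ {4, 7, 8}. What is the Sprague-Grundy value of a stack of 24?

0

Compute g(0), g(1), … for moves {4, 7, 8}:
k:     0  1  2  3  4  5  6  7  8  9 10 11 12 13 14 15 16 17 18 19 20 21 22 23 24
g(k):  0  0  0  0  1  1  1  1  2  2  2  2  0  0  0  0  1  1  1  1  2  2  2  2  0
So g(24) = 0.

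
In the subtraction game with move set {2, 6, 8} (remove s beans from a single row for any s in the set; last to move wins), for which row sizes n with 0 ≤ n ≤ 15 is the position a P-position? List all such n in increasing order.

0, 1, 4, 5, 14, 15

Grundy values for subtraction set {2, 6, 8}:
k:     0  1  2  3  4  5  6  7  8  9 10 11 12 13 14 15
g(k):  0  0  1  1  0  0  1  1  2  2  3  3  2  2  0  0
The P-positions (g = 0) in 0..15 are 0, 1, 4, 5, 14, 15.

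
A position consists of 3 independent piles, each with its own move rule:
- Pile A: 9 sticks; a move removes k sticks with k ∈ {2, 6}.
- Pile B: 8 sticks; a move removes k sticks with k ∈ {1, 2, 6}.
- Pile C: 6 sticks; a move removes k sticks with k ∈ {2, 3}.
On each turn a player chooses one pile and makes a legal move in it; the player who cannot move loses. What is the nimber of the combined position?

1

For pile A, compute g(0), g(1), … with moves {2, 6}:
k:     0  1  2  3  4  5  6  7  8  9
g(k):  0  0  1  1  0  0  1  1  0  0
So g(9) = 0.
Build the Grundy sequence for pile B with g(k) = mex{g(k−s) : s ∈ {1, 2, 6}, s ≤ k}:
g(0) = mex{} = 0
g(1) = mex{0} = 1
g(2) = mex{0,1} = 2
g(3) = mex{1,2} = 0
g(4) = mex{0,2} = 1
g(5) = mex{0,1} = 2
g(6) = mex{0,1,2} = 3
g(7) = mex{1,2,3} = 0
g(8) = mex{0,2,3} = 1
So g(8) = 1.
Build the Grundy sequence for pile C with g(k) = mex{g(k−s) : s ∈ {2, 3}, s ≤ k}:
g(0) = mex{} = 0
g(1) = mex{} = 0
g(2) = mex{0} = 1
g(3) = mex{0} = 1
g(4) = mex{0,1} = 2
g(5) = mex{1} = 0
g(6) = mex{1,2} = 0
So g(6) = 0.
By the Sprague-Grundy theorem, the Grundy value of a sum of independent games is the XOR of the component values.
Combined value = 0 ⊕ 1 ⊕ 0 = 1.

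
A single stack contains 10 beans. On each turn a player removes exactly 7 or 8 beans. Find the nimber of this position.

1

Build the Grundy sequence with g(k) = mex{g(k−s) : s ∈ {7, 8}, s ≤ k}:
k:     0  1  2  3  4  5  6  7  8  9 10
g(k):  0  0  0  0  0  0  0  1  1  1  1
So g(10) = 1.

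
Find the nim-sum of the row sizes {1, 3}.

Nim-sum: 1 ^ 3 = 2.

2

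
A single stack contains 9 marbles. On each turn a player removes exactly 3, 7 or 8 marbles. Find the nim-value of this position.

1

Build the Grundy sequence with g(k) = mex{g(k−s) : s ∈ {3, 7, 8}, s ≤ k}:
g(0) = mex{} = 0
g(1) = mex{} = 0
g(2) = mex{} = 0
g(3) = mex{0} = 1
g(4) = mex{0} = 1
g(5) = mex{0} = 1
g(6) = mex{1} = 0
g(7) = mex{0,1} = 2
g(8) = mex{0,1} = 2
g(9) = mex{0} = 1
So g(9) = 1.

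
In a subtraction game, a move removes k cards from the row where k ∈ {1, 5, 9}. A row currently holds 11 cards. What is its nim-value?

Compute g(0), g(1), … for moves {1, 5, 9}:
g(0) = mex{} = 0
g(1) = mex{0} = 1
g(2) = mex{1} = 0
g(3) = mex{0} = 1
g(4) = mex{1} = 0
g(5) = mex{0} = 1
g(6) = mex{1} = 0
g(7) = mex{0} = 1
g(8) = mex{1} = 0
g(9) = mex{0} = 1
g(10) = mex{1} = 0
g(11) = mex{0} = 1
So g(11) = 1.

1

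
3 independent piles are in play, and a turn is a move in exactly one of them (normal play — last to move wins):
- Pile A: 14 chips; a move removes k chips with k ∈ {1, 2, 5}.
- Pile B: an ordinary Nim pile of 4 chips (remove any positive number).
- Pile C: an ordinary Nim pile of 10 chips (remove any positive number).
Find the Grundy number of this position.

Build the Grundy sequence for pile A with g(k) = mex{g(k−s) : s ∈ {1, 2, 5}, s ≤ k}:
k:     0  1  2  3  4  5  6  7  8  9 10 11 12 13 14
g(k):  0  1  2  0  1  2  0  1  2  0  1  2  0  1  2
So g(14) = 2.
Pile B is a plain Nim pile of size 4, so its Grundy value is 4.
Pile C is a plain Nim pile of size 10, so its Grundy value is 10.
By the Sprague-Grundy theorem, the Grundy value of a sum of independent games is the XOR of the component values.
Combined value = 2 XOR 4 XOR 10 = 12.

12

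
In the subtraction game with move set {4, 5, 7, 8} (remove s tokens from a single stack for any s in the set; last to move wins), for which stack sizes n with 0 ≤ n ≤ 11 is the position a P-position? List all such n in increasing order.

0, 1, 2, 3

Grundy values for subtraction set {4, 5, 7, 8}:
k:     0  1  2  3  4  5  6  7  8  9 10 11
g(k):  0  0  0  0  1  1  1  1  2  2  2  2
The P-positions (g = 0) in 0..11 are 0, 1, 2, 3.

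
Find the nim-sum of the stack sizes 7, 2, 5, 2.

2

Compute the nim-sum pairwise:
7 ^ 2 = 5
5 ^ 5 = 0
0 ^ 2 = 2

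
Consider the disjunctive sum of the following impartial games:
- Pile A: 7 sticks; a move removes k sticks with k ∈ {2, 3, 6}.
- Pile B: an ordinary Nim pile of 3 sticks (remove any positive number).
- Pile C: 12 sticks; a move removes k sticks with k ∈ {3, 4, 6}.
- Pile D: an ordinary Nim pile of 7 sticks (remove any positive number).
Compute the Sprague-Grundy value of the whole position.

4

Build the Grundy sequence for pile A with g(k) = mex{g(k−s) : s ∈ {2, 3, 6}, s ≤ k}:
k:     0  1  2  3  4  5  6  7
g(k):  0  0  1  1  2  0  3  1
So g(7) = 1.
Pile B is a plain Nim pile of size 3, so its Grundy value is 3.
Build the Grundy sequence for pile C with g(k) = mex{g(k−s) : s ∈ {3, 4, 6}, s ≤ k}:
g(0) = mex{} = 0
g(1) = mex{} = 0
g(2) = mex{} = 0
g(3) = mex{0} = 1
g(4) = mex{0} = 1
g(5) = mex{0} = 1
g(6) = mex{0,1} = 2
g(7) = mex{0,1} = 2
g(8) = mex{0,1} = 2
g(9) = mex{1,2} = 0
g(10) = mex{1,2} = 0
g(11) = mex{1,2} = 0
g(12) = mex{0,2} = 1
So g(12) = 1.
Pile D is a plain Nim pile of size 7, so its Grundy value is 7.
By the Sprague-Grundy theorem, the Grundy value of a sum of independent games is the XOR of the component values.
Combined value = 1 ⊕ 3 ⊕ 1 ⊕ 7 = 4.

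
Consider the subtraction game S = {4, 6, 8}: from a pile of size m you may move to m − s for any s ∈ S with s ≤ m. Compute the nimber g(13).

Build the Grundy sequence with g(k) = mex{g(k−s) : s ∈ {4, 6, 8}, s ≤ k}:
k:     0  1  2  3  4  5  6  7  8  9 10 11 12 13
g(k):  0  0  0  0  1  1  1  1  2  2  2  2  0  0
So g(13) = 0.

0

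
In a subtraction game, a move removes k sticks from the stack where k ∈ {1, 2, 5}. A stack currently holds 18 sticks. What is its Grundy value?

Build the Grundy sequence with g(k) = mex{g(k−s) : s ∈ {1, 2, 5}, s ≤ k}:
k:     0  1  2  3  4  5  6  7  8  9 10 11 12 13 14 15 16 17 18
g(k):  0  1  2  0  1  2  0  1  2  0  1  2  0  1  2  0  1  2  0
So g(18) = 0.

0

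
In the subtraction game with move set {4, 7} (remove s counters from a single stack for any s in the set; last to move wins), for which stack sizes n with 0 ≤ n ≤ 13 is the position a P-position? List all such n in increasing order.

Compute g(0), g(1), … for moves {4, 7}:
k:     0  1  2  3  4  5  6  7  8  9 10 11 12 13
g(k):  0  0  0  0  1  1  1  1  2  2  2  0  0  0
The P-positions (g = 0) in 0..13 are 0, 1, 2, 3, 11, 12, 13.

0, 1, 2, 3, 11, 12, 13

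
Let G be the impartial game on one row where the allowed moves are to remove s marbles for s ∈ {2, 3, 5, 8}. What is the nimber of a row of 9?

Grundy values for subtraction set {2, 3, 5, 8}:
k:     0  1  2  3  4  5  6  7  8  9
g(k):  0  0  1  1  2  2  3  0  4  1
So g(9) = 1.

1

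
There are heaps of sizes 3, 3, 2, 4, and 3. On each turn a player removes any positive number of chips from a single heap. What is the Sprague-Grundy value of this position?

Compute the nim-sum pairwise:
3 XOR 3 = 0
0 XOR 2 = 2
2 XOR 4 = 6
6 XOR 3 = 5

5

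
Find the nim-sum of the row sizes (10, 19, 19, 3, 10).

3

Nim-sum: 10 ^ 19 ^ 19 ^ 3 ^ 10 = 3.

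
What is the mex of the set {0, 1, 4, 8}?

The values 0, 1 are all present; 2 is the first non-negative integer missing from the set.

2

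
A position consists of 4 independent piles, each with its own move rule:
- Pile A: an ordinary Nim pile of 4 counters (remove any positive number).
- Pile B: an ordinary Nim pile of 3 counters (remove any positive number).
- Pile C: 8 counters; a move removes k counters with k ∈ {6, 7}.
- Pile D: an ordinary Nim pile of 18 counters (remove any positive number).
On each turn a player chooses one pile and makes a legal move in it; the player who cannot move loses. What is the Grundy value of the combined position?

Pile A is a plain Nim pile of size 4, so its Grundy value is 4.
Pile B is a plain Nim pile of size 3, so its Grundy value is 3.
For pile C, compute g(0), g(1), … with moves {6, 7}:
g(0) = mex{} = 0
g(1) = mex{} = 0
g(2) = mex{} = 0
g(3) = mex{} = 0
g(4) = mex{} = 0
g(5) = mex{} = 0
g(6) = mex{0} = 1
g(7) = mex{0} = 1
g(8) = mex{0} = 1
So g(8) = 1.
Pile D is a plain Nim pile of size 18, so its Grundy value is 18.
By the Sprague-Grundy theorem, the Grundy value of a sum of independent games is the XOR of the component values.
Combined value = 4 ⊕ 3 ⊕ 1 ⊕ 18 = 20.

20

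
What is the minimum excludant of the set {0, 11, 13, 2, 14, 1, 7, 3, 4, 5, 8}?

6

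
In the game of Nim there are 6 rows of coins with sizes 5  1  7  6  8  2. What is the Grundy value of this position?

Compute the nim-sum pairwise:
5 ⊕ 1 = 4
4 ⊕ 7 = 3
3 ⊕ 6 = 5
5 ⊕ 8 = 13
13 ⊕ 2 = 15

15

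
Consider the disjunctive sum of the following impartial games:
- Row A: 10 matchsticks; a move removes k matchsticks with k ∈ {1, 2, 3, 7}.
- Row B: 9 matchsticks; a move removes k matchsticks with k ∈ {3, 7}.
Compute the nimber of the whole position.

Grundy values for row A (subtraction set {1, 2, 3, 7}):
k:     0  1  2  3  4  5  6  7  8  9 10
g(k):  0  1  2  3  0  1  2  3  0  1  2
So g(10) = 2.
Build the Grundy sequence for row B with g(k) = mex{g(k−s) : s ∈ {3, 7}, s ≤ k}:
k:     0  1  2  3  4  5  6  7  8  9
g(k):  0  0  0  1  1  1  0  2  2  1
So g(9) = 1.
The value of a disjunctive sum is the nim-sum of the parts.
Combined value = 2 ⊕ 1 = 3.

3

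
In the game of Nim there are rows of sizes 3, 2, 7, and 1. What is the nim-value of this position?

Compute the nim-sum pairwise:
3 ⊕ 2 = 1
1 ⊕ 7 = 6
6 ⊕ 1 = 7

7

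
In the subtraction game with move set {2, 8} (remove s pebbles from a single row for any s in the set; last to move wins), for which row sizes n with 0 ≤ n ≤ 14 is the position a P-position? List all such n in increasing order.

Grundy values for subtraction set {2, 8}:
g(0) = mex{} = 0
g(1) = mex{} = 0
g(2) = mex{0} = 1
g(3) = mex{0} = 1
g(4) = mex{1} = 0
g(5) = mex{1} = 0
g(6) = mex{0} = 1
g(7) = mex{0} = 1
g(8) = mex{0,1} = 2
g(9) = mex{0,1} = 2
g(10) = mex{1,2} = 0
g(11) = mex{1,2} = 0
g(12) = mex{0} = 1
g(13) = mex{0} = 1
g(14) = mex{1} = 0
The P-positions (g = 0) in 0..14 are 0, 1, 4, 5, 10, 11, 14.

0, 1, 4, 5, 10, 11, 14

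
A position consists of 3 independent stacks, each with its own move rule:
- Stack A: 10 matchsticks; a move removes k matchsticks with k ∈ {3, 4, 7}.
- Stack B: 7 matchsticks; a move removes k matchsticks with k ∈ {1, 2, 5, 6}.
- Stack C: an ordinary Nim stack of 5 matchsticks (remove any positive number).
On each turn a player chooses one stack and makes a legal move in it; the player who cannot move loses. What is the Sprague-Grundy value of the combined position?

5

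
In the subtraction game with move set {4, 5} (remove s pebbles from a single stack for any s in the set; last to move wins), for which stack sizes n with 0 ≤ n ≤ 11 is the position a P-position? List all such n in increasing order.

0, 1, 2, 3, 9, 10, 11

Compute g(0), g(1), … for moves {4, 5}:
k:     0  1  2  3  4  5  6  7  8  9 10 11
g(k):  0  0  0  0  1  1  1  1  2  0  0  0
The P-positions (g = 0) in 0..11 are 0, 1, 2, 3, 9, 10, 11.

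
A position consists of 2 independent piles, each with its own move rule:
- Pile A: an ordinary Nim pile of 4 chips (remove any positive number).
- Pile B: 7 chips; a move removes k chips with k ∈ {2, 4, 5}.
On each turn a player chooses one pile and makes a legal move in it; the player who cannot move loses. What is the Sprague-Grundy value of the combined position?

Pile A is a plain Nim pile of size 4, so its Grundy value is 4.
Grundy values for pile B (subtraction set {2, 4, 5}):
g(0) = mex{} = 0
g(1) = mex{} = 0
g(2) = mex{0} = 1
g(3) = mex{0} = 1
g(4) = mex{0,1} = 2
g(5) = mex{0,1} = 2
g(6) = mex{0,1,2} = 3
g(7) = mex{1,2} = 0
So g(7) = 0.
By the Sprague-Grundy theorem, the Grundy value of a sum of independent games is the XOR of the component values.
Combined value = 4 XOR 0 = 4.

4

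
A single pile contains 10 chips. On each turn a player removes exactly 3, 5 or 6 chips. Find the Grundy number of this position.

0

Compute g(0), g(1), … for moves {3, 5, 6}:
k:     0  1  2  3  4  5  6  7  8  9 10
g(k):  0  0  0  1  1  1  2  2  2  0  0
So g(10) = 0.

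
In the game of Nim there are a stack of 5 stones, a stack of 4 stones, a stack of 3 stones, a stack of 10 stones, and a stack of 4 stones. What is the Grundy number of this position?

12

Nim-sum: 5 ^ 4 ^ 3 ^ 10 ^ 4 = 12.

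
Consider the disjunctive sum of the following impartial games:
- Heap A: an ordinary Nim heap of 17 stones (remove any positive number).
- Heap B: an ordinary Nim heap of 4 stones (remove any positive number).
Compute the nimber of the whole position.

21

Heap A is a plain Nim heap of size 17, so its Grundy value is 17.
Heap B is a plain Nim heap of size 4, so its Grundy value is 4.
The value of a disjunctive sum is the nim-sum of the parts.
Combined value = 17 XOR 4 = 21.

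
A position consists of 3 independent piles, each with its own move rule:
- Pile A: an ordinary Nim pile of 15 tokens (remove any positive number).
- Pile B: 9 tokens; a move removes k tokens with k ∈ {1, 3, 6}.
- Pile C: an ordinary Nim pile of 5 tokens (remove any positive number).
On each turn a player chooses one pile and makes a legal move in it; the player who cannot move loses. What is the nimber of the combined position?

Pile A is a plain Nim pile of size 15, so its Grundy value is 15.
Build the Grundy sequence for pile B with g(k) = mex{g(k−s) : s ∈ {1, 3, 6}, s ≤ k}:
k:     0  1  2  3  4  5  6  7  8  9
g(k):  0  1  0  1  0  1  2  3  2  0
So g(9) = 0.
Pile C is a plain Nim pile of size 5, so its Grundy value is 5.
The value of a disjunctive sum is the nim-sum of the parts.
Combined value = 15 XOR 0 XOR 5 = 10.

10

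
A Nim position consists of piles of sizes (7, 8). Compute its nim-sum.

Compute the nim-sum pairwise:
7 ⊕ 8 = 15

15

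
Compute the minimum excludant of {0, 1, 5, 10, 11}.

2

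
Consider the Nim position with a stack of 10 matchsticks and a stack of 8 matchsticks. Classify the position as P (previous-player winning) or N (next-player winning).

Bitwise XOR of the heap sizes:
  1010  (10)
  1000  (8)
  ----
  0010  (2)
The nim-sum is 2 ≠ 0, so this is an N-position: the player to move can win.

N-position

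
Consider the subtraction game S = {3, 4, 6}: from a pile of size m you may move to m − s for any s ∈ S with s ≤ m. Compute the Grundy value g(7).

2

Compute g(0), g(1), … for moves {3, 4, 6}:
k:     0  1  2  3  4  5  6  7
g(k):  0  0  0  1  1  1  2  2
So g(7) = 2.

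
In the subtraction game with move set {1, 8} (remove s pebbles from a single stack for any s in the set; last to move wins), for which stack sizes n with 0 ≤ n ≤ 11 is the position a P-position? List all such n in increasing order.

Build the Grundy sequence with g(k) = mex{g(k−s) : s ∈ {1, 8}, s ≤ k}:
k:     0  1  2  3  4  5  6  7  8  9 10 11
g(k):  0  1  0  1  0  1  0  1  2  0  1  0
The P-positions (g = 0) in 0..11 are 0, 2, 4, 6, 9, 11.

0, 2, 4, 6, 9, 11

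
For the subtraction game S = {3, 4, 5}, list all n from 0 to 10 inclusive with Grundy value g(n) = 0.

0, 1, 2, 8, 9, 10

Compute g(0), g(1), … for moves {3, 4, 5}:
k:     0  1  2  3  4  5  6  7  8  9 10
g(k):  0  0  0  1  1  1  2  2  0  0  0
The P-positions (g = 0) in 0..10 are 0, 1, 2, 8, 9, 10.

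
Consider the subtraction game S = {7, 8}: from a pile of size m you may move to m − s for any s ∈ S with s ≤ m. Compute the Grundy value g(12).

1

Grundy values for subtraction set {7, 8}:
g(0) = mex{} = 0
g(1) = mex{} = 0
g(2) = mex{} = 0
g(3) = mex{} = 0
g(4) = mex{} = 0
g(5) = mex{} = 0
g(6) = mex{} = 0
g(7) = mex{0} = 1
g(8) = mex{0} = 1
g(9) = mex{0} = 1
g(10) = mex{0} = 1
g(11) = mex{0} = 1
g(12) = mex{0} = 1
So g(12) = 1.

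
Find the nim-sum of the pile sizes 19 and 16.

Compute the nim-sum pairwise:
19 ⊕ 16 = 3

3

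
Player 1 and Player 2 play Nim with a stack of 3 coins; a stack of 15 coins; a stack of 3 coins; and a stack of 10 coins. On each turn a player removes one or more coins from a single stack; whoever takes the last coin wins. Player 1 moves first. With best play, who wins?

Player 1 wins

In binary:
  0011  (3)
  1111  (15)
  0011  (3)
  1010  (10)
  ----
  0101  (5)
The nim-sum is 5 ≠ 0, so this is an N-position: the player to move can win; Player 1 has a winning move.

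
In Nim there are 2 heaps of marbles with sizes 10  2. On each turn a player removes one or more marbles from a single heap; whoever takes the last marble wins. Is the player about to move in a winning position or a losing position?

Compute the nim-sum pairwise:
10 ⊕ 2 = 8
The nim-sum is 8 ≠ 0, so this is an N-position: the player to move can win.

Winning position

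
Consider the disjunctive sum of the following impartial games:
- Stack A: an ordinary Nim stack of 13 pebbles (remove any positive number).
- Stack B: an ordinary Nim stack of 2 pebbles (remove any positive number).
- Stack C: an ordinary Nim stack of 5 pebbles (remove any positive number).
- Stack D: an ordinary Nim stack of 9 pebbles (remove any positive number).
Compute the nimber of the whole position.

Stack A is a plain Nim stack of size 13, so its Grundy value is 13.
Stack B is a plain Nim stack of size 2, so its Grundy value is 2.
Stack C is a plain Nim stack of size 5, so its Grundy value is 5.
Stack D is a plain Nim stack of size 9, so its Grundy value is 9.
By the Sprague-Grundy theorem, the Grundy value of a sum of independent games is the XOR of the component values.
Combined value = 13 XOR 2 XOR 5 XOR 9 = 3.

3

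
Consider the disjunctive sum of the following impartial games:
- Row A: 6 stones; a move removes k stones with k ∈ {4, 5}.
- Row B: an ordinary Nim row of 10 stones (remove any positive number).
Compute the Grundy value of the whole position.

11

For row A, compute g(0), g(1), … with moves {4, 5}:
g(0) = mex{} = 0
g(1) = mex{} = 0
g(2) = mex{} = 0
g(3) = mex{} = 0
g(4) = mex{0} = 1
g(5) = mex{0} = 1
g(6) = mex{0} = 1
So g(6) = 1.
Row B is a plain Nim row of size 10, so its Grundy value is 10.
By the Sprague-Grundy theorem, the Grundy value of a sum of independent games is the XOR of the component values.
Combined value = 1 XOR 10 = 11.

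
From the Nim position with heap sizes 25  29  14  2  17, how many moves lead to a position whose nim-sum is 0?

3

Nim-sum: 25 ^ 29 ^ 14 ^ 2 ^ 17 = 25.
The overall nim-sum is X = 25. A heap of size p has a winning move iff p XOR X < p (reduce it to p XOR X).
  25: 25 XOR 25 = 0 < 25 — winning move (to 0).
  29: 29 XOR 25 = 4 < 29 — winning move (to 4).
  14: 14 XOR 25 = 23 ≥ 14 — no move.
  2: 2 XOR 25 = 27 ≥ 2 — no move.
  17: 17 XOR 25 = 8 < 17 — winning move (to 8).
That gives 3 winning moves.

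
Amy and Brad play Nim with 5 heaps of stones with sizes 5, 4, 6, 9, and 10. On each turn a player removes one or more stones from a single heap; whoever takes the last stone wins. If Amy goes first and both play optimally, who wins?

Amy wins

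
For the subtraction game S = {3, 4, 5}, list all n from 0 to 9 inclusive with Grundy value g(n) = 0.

Compute g(0), g(1), … for moves {3, 4, 5}:
k:     0  1  2  3  4  5  6  7  8  9
g(k):  0  0  0  1  1  1  2  2  0  0
The P-positions (g = 0) in 0..9 are 0, 1, 2, 8, 9.

0, 1, 2, 8, 9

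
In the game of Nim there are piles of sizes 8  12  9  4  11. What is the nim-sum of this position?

2

Nim-sum: 8 ^ 12 ^ 9 ^ 4 ^ 11 = 2.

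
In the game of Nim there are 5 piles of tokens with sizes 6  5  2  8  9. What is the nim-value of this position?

0

Bitwise XOR of the heap sizes:
  0110  (6)
  0101  (5)
  0010  (2)
  1000  (8)
  1001  (9)
  ----
  0000  (0)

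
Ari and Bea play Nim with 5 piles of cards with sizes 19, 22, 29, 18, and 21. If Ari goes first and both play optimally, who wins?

Ari wins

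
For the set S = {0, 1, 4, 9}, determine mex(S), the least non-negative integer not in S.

2

The values 0, 1 are all present; 2 is the first non-negative integer missing from the set.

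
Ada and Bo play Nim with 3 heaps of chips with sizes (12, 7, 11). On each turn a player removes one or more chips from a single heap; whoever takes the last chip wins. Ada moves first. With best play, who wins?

Write each in binary and XOR column by column:
  1100  (12)
  0111  (7)
  1011  (11)
  ----
  0000  (0)
The nim-sum is 0, so this is a P-position: the player to move is in a losing position under optimal play; Ada is about to move from it and so loses — Bo wins.

Bo wins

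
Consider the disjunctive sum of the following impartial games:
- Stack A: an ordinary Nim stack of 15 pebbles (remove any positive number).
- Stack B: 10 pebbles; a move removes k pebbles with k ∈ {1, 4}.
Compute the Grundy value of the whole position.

Stack A is a plain Nim stack of size 15, so its Grundy value is 15.
For stack B, compute g(0), g(1), … with moves {1, 4}:
g(0) = mex{} = 0
g(1) = mex{0} = 1
g(2) = mex{1} = 0
g(3) = mex{0} = 1
g(4) = mex{0,1} = 2
g(5) = mex{1,2} = 0
g(6) = mex{0} = 1
g(7) = mex{1} = 0
g(8) = mex{0,2} = 1
g(9) = mex{0,1} = 2
g(10) = mex{1,2} = 0
So g(10) = 0.
By the Sprague-Grundy theorem, the Grundy value of a sum of independent games is the XOR of the component values.
Combined value = 15 ⊕ 0 = 15.

15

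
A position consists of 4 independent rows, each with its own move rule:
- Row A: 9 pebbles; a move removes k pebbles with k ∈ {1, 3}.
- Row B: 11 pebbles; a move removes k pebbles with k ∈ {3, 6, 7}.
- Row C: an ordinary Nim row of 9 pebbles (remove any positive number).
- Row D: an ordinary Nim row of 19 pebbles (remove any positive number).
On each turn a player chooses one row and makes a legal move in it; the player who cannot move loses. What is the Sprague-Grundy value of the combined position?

27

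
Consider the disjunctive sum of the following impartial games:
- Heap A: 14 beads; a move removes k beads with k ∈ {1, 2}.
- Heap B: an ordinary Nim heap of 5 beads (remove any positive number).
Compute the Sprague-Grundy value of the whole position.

7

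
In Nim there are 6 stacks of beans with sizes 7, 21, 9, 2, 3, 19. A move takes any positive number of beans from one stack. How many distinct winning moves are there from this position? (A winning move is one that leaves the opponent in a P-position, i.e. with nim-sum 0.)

1

Compute the nim-sum pairwise:
7 ⊕ 21 = 18
18 ⊕ 9 = 27
27 ⊕ 2 = 25
25 ⊕ 3 = 26
26 ⊕ 19 = 9
The overall nim-sum is X = 9. A stack of size p has a winning move iff p XOR X < p (reduce it to p XOR X).
  7: 7 XOR 9 = 14 ≥ 7 — no move.
  21: 21 XOR 9 = 28 ≥ 21 — no move.
  9: 9 XOR 9 = 0 < 9 — winning move (to 0).
  2: 2 XOR 9 = 11 ≥ 2 — no move.
  3: 3 XOR 9 = 10 ≥ 3 — no move.
  19: 19 XOR 9 = 26 ≥ 19 — no move.
That gives 1 winning move.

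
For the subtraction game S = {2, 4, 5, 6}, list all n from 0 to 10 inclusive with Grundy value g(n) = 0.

0, 1, 8, 9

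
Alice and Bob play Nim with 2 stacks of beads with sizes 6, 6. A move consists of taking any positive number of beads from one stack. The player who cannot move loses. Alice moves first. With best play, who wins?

Bob wins

Compute the nim-sum pairwise:
6 ⊕ 6 = 0
The nim-sum is 0, so this is a P-position: the player to move is in a losing position under optimal play; Alice is about to move from it and so loses — Bob wins.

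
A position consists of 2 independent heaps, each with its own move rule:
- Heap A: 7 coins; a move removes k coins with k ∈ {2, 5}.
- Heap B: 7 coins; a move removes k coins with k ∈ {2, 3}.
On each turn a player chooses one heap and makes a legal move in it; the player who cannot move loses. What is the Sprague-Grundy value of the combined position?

Grundy values for heap A (subtraction set {2, 5}):
k:     0  1  2  3  4  5  6  7
g(k):  0  0  1  1  0  2  1  0
So g(7) = 0.
Build the Grundy sequence for heap B with g(k) = mex{g(k−s) : s ∈ {2, 3}, s ≤ k}:
g(0) = mex{} = 0
g(1) = mex{} = 0
g(2) = mex{0} = 1
g(3) = mex{0} = 1
g(4) = mex{0,1} = 2
g(5) = mex{1} = 0
g(6) = mex{1,2} = 0
g(7) = mex{0,2} = 1
So g(7) = 1.
By the Sprague-Grundy theorem, the Grundy value of a sum of independent games is the XOR of the component values.
Combined value = 0 XOR 1 = 1.

1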